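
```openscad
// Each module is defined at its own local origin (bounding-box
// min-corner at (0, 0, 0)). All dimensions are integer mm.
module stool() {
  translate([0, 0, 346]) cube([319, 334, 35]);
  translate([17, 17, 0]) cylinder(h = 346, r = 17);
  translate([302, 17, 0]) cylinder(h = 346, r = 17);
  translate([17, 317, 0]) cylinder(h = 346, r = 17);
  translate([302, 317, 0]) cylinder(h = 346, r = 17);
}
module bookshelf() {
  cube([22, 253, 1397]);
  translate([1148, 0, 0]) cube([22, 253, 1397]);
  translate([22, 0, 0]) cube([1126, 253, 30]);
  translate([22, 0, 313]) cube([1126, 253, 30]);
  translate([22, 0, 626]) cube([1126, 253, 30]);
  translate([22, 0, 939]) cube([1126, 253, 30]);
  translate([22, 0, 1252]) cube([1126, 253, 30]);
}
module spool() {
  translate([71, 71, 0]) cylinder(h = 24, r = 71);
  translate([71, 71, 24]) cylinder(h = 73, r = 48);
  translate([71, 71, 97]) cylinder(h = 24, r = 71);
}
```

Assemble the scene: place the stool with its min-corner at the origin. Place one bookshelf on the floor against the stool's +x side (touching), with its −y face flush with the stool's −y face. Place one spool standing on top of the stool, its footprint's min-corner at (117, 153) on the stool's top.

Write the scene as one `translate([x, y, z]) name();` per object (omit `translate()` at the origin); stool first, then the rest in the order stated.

stool();
translate([319, 0, 0]) bookshelf();
translate([117, 153, 381]) spool();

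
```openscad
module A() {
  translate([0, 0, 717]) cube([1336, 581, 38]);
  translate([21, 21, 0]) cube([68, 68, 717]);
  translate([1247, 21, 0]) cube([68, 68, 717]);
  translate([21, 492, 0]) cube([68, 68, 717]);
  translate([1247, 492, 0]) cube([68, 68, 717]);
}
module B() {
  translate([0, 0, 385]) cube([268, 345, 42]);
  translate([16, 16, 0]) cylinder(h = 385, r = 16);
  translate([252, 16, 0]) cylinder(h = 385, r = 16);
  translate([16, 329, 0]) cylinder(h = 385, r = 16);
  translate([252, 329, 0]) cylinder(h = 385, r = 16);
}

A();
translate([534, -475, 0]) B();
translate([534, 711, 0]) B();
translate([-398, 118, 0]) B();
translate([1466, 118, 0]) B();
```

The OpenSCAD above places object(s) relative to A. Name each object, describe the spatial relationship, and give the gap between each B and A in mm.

Each stool's nearest face is 130 mm from the table's bounding box.

A is a table. B is a stool. Four stools sit around the table at the −y, +y, −x, +x sides. The gap between each stool and the table is 130 mm.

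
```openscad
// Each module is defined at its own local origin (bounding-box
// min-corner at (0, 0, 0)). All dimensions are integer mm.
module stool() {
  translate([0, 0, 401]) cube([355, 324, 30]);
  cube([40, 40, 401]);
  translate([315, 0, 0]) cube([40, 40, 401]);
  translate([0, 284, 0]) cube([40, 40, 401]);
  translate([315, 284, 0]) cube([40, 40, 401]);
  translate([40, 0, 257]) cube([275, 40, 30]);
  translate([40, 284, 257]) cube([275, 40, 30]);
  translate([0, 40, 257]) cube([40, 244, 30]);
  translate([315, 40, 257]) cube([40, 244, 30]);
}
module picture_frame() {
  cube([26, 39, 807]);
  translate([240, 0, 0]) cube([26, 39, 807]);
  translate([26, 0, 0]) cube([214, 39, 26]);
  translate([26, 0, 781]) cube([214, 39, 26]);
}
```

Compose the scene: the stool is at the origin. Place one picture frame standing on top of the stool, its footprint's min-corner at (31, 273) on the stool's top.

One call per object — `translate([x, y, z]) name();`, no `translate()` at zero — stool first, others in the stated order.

stool();
translate([31, 273, 431]) picture_frame();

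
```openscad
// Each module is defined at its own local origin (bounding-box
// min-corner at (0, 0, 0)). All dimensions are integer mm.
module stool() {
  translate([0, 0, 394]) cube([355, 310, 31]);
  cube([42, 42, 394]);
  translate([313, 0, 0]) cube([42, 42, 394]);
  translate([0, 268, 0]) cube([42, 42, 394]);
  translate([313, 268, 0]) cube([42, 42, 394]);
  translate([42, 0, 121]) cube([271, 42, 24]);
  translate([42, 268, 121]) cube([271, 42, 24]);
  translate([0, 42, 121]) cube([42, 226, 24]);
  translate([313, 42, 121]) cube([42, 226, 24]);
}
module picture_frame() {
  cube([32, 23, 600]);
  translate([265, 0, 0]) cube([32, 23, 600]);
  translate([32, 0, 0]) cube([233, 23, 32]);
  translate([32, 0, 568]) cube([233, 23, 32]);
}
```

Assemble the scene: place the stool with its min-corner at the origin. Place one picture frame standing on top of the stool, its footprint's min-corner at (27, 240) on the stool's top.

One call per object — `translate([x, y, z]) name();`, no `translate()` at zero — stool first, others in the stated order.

stool();
translate([27, 240, 425]) picture_frame();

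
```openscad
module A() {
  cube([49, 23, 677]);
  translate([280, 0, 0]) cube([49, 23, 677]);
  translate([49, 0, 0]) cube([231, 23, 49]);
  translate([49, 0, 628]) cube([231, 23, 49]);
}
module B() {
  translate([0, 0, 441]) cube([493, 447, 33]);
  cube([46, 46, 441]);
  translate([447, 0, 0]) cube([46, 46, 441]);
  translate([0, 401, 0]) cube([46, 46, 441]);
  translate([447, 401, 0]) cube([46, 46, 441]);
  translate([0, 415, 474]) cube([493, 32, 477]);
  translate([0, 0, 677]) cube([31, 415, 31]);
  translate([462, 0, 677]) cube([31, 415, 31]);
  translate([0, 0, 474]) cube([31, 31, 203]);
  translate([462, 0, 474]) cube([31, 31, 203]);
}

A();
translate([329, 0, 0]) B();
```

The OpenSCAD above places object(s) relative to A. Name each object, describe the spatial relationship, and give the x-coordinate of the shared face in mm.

A is a picture frame. B is a chair. The chair is against the picture frame's +x side, with their −y faces flush. The x-coordinate of the shared face is 329 mm.

The picture frame's +x face and the chair's −x face are both at x = 329 mm.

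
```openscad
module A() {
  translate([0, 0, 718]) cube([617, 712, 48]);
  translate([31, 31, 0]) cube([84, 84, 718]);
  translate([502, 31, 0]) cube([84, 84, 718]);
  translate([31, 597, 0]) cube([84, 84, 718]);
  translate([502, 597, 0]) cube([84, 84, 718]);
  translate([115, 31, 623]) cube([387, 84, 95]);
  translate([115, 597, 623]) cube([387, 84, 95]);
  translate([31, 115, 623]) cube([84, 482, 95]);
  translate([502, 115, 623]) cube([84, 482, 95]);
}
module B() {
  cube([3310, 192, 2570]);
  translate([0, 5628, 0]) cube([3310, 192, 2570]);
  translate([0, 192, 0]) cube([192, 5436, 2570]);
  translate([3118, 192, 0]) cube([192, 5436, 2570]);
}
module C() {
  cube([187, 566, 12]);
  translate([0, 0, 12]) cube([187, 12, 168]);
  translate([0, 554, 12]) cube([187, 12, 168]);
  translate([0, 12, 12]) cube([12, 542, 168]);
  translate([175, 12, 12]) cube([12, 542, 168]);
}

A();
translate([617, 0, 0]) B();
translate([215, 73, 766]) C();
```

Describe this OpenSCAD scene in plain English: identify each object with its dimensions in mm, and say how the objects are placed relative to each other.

A is a table with a 617×712 mm rectangular top, 48 mm thick, top surface at z = 766 mm, supported by four 84×84 mm square legs, each inset 31 mm from the nearest pair of top edges, running from the floor. Four apron rails, 84 mm thick and 95 mm tall, run between adjacent legs with their top edges flush with the underside of the top and their outer faces flush with the legs' outer faces.

B is a box-shaped house frame (walls only): outside footprint 3310×5820 mm, wall height 2570 mm, wall thickness 192 mm. The two y-facing walls run the full x-width; the two x-facing walls fit between the inner faces of the y-facing walls.

C is an open-topped rectangular box: outside dimensions 187×566×180 mm, with a uniform wall and base thickness of 12 mm. The base is a full 187×566 slab on the floor; four walls sit on top of the base. The front and back walls (the −y and +y sides) span the full width; the two side walls fit between them.

The house frame is against the table's +x side, with their −y faces flush. The open box is on top of the table, centred.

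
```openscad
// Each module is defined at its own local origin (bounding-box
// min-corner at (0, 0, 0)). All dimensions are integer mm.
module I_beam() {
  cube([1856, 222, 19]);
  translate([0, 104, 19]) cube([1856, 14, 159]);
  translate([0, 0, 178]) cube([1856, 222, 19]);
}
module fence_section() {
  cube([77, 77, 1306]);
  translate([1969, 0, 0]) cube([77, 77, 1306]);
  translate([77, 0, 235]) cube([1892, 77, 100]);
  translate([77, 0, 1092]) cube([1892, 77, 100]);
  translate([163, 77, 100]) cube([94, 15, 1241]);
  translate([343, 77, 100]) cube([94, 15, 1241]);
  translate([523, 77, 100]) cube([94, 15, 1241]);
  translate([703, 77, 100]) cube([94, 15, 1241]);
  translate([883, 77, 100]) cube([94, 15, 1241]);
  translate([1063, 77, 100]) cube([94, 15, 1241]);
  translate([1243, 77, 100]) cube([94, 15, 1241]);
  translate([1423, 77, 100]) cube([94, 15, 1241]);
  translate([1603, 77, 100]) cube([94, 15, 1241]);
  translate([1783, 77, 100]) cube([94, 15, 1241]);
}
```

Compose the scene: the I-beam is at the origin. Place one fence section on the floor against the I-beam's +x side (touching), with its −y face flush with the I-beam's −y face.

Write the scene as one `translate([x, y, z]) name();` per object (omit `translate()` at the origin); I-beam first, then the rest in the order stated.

I_beam();
translate([1856, 0, 0]) fence_section();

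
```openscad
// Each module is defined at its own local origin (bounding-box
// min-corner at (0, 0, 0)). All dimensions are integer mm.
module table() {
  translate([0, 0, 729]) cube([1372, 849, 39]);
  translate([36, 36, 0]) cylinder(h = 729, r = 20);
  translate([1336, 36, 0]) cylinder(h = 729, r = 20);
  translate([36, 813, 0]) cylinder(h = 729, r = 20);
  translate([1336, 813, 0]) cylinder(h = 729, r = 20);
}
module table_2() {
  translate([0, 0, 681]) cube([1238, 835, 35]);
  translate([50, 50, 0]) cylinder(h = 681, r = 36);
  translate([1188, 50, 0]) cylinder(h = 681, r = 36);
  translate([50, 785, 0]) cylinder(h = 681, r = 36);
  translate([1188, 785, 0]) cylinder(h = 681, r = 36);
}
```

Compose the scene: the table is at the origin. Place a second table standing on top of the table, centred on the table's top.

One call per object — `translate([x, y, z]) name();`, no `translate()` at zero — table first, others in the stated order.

table();
translate([67, 7, 768]) table_2();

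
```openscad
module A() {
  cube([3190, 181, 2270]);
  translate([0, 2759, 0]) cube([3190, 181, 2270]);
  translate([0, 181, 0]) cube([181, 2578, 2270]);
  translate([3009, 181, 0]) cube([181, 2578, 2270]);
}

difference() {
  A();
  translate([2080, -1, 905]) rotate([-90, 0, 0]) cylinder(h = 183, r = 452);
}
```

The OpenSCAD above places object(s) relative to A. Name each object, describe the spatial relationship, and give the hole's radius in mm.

The subtracted cylinder has r = 452 mm.

A is a house frame. The house frame has a circular hole through its front wall. The hole's radius is 452 mm.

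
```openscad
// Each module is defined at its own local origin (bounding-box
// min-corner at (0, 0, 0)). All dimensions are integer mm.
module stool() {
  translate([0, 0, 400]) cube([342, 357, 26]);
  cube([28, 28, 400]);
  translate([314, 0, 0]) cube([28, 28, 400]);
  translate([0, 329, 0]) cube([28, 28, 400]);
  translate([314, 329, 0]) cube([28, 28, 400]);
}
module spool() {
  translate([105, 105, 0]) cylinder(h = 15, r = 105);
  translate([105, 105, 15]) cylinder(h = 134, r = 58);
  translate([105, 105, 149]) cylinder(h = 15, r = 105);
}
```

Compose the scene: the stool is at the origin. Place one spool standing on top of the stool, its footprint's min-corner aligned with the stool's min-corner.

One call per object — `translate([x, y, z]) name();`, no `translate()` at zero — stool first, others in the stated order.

stool();
translate([0, 0, 426]) spool();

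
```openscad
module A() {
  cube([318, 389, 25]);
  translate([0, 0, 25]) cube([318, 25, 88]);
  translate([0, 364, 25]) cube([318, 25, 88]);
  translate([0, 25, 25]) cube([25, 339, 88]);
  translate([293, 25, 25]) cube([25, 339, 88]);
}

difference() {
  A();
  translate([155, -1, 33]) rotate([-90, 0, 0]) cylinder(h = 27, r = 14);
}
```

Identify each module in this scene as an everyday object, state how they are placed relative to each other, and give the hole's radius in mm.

The subtracted cylinder has r = 14 mm.

A is an open box. The open box has a circular hole through its front wall. The hole's radius is 14 mm.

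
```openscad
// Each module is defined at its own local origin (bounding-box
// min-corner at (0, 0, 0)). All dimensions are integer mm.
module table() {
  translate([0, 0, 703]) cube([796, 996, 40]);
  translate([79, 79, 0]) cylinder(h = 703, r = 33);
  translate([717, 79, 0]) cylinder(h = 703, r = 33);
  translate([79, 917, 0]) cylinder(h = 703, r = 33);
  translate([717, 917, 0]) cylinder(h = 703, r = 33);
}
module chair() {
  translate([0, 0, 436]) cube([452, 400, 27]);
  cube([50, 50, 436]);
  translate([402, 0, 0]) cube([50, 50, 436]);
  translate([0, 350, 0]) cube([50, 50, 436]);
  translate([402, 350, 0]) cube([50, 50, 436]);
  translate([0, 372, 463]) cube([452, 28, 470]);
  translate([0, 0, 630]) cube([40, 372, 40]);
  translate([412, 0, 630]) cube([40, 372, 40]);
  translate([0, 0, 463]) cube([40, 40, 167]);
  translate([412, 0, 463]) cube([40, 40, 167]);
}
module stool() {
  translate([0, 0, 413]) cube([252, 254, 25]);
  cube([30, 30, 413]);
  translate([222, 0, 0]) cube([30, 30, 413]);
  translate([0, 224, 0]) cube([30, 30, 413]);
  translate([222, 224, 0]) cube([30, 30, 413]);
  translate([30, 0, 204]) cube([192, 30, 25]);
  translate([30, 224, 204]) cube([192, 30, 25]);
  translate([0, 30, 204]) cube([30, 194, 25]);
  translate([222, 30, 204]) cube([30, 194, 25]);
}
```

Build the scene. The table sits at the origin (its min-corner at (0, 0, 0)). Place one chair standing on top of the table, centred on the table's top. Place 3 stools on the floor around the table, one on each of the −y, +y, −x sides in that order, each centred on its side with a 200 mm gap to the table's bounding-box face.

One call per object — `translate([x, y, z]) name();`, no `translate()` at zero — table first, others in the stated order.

table();
translate([172, 298, 743]) chair();
translate([272, -454, 0]) stool();
translate([272, 1196, 0]) stool();
translate([-452, 371, 0]) stool();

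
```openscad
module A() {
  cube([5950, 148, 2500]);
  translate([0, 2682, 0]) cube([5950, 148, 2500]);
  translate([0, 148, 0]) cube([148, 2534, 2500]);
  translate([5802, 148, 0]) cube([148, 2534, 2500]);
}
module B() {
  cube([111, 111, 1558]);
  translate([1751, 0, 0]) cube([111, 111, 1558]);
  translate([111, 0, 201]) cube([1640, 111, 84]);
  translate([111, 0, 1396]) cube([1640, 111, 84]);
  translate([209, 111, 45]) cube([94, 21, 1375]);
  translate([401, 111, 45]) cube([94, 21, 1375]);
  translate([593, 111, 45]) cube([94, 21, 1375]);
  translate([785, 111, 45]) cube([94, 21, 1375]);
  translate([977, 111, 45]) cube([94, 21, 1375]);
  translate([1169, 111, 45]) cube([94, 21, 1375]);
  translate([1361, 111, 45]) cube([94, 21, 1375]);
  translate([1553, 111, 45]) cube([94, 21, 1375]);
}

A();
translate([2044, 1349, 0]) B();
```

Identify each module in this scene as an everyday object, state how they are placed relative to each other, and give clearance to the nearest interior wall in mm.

Clearances: x = 1896, y = 1201; minimum 1201 mm.

A is a house frame. B is a fence section. The fence section sits inside the house frame, centred. The clearance to the nearest interior wall is 1201 mm.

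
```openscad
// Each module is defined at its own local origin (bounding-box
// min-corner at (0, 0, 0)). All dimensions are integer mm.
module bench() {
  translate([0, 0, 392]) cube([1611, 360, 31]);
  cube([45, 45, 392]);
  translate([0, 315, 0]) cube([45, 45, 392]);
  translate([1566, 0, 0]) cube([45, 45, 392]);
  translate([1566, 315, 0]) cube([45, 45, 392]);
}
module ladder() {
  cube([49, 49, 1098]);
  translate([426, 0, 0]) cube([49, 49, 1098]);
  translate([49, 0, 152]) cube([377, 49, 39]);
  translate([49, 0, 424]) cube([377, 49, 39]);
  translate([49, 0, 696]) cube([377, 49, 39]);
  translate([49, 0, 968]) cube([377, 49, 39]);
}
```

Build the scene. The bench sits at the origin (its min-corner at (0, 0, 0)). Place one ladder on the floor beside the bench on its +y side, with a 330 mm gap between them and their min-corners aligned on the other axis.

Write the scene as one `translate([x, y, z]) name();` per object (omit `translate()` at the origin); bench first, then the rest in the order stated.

bench();
translate([0, 690, 0]) ladder();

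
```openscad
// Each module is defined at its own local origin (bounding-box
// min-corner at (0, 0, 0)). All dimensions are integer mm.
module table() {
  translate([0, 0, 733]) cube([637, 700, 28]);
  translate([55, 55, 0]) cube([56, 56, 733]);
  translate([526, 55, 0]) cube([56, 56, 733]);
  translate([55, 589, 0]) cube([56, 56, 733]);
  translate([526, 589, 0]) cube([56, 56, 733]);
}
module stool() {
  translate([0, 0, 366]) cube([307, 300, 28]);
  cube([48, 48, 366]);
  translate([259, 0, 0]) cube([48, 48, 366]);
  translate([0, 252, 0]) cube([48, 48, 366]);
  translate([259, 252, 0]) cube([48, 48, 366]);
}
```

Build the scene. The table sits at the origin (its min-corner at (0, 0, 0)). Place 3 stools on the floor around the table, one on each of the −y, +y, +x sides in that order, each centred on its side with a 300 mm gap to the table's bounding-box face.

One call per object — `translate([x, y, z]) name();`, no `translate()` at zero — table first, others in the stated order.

table();
translate([165, -600, 0]) stool();
translate([165, 1000, 0]) stool();
translate([937, 200, 0]) stool();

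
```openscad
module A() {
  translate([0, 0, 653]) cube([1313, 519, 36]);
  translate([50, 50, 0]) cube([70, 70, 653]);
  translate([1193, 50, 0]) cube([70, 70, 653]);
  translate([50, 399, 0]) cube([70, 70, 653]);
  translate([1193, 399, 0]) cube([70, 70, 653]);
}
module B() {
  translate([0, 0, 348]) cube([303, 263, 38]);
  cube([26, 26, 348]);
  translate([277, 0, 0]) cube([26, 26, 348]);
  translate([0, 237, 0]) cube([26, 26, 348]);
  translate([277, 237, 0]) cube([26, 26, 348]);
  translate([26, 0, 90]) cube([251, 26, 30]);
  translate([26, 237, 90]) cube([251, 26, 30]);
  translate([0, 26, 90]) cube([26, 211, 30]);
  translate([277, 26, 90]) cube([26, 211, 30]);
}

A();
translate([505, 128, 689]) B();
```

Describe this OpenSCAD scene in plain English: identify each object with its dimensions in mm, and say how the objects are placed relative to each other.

A is a table: top 1313 mm (x) × 519 mm (y), 36 mm thick, upper face at z = 689 mm, on four 70×70 mm square legs, each inset 50 mm from the nearest pair of top edges, running from z = 0 to the bottom of the top.

B is a simple wooden stool: a rectangular seat 303 mm (x) by 263 mm (y), 38 mm thick, top face at z = 386 mm, on four square legs, each 26×26 mm in cross-section. The legs rest on z = 0, each flush with a corner of the seat. Four stretchers, 26 mm wide and 30 mm tall, connect adjacent legs with their undersides at z = 90 mm, each running between the inner faces of the legs it joins and aligned with the legs' outer faces on the other axis.

The stool is on top of the table, centred.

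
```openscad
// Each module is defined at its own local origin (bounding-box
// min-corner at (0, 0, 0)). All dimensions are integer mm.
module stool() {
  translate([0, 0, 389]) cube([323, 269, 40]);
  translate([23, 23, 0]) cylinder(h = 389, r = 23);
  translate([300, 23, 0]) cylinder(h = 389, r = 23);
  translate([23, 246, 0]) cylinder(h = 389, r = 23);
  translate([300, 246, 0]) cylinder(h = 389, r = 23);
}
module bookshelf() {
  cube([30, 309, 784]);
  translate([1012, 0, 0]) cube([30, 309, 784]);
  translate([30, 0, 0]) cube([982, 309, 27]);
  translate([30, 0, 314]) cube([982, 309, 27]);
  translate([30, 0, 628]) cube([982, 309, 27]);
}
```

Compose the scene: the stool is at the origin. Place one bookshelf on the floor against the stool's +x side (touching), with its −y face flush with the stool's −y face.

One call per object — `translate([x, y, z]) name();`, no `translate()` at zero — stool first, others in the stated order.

stool();
translate([323, 0, 0]) bookshelf();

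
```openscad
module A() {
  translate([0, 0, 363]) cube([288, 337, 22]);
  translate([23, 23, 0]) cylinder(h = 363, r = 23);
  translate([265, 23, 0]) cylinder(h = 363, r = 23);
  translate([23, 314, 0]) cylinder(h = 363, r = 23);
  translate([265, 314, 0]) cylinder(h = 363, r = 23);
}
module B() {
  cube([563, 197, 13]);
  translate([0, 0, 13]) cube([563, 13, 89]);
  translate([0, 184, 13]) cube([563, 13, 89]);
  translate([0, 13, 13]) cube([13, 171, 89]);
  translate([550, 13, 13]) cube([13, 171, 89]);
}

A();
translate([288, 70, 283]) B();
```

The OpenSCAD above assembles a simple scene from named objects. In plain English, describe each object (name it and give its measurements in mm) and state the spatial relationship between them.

A is a four-legged stool. The seat is a 288×337×22 mm slab whose top surface is at z = 385 mm; four round legs, each 46 mm in diameter, run from the floor (z = 0) to the underside of the seat, each leg's axis is inset half a diameter from the nearest pair of seat edges (so the leg's bounding box is flush with the corner).

B is an open-topped rectangular box: outside dimensions 563×197×102 mm, with a uniform wall and base thickness of 13 mm. The base is a full 563×197 slab on the floor; four walls sit on top of the base. The front and back walls (the −y and +y sides) span the full width; the two side walls fit between them.

The open box is beside the stool with their tops flush at z = 385.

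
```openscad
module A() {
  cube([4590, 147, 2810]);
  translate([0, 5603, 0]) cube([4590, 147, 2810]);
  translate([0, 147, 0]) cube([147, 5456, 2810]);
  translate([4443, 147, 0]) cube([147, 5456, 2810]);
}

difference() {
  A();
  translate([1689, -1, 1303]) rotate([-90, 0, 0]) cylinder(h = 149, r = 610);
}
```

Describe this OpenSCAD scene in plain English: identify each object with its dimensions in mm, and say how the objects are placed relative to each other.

A is the wall frame of a small rectangular building: four walls, each 2810 mm tall and 147 mm thick, enclosing a footprint 4590 mm (x) by 5750 mm (y) outside-to-outside, with no floor or roof. The front and back walls (the −y and +y sides) span the full width; the two side walls fit between them.

The house frame has a circular hole of radius 610 mm through its front wall, centred at (x = 1689, z = 1303).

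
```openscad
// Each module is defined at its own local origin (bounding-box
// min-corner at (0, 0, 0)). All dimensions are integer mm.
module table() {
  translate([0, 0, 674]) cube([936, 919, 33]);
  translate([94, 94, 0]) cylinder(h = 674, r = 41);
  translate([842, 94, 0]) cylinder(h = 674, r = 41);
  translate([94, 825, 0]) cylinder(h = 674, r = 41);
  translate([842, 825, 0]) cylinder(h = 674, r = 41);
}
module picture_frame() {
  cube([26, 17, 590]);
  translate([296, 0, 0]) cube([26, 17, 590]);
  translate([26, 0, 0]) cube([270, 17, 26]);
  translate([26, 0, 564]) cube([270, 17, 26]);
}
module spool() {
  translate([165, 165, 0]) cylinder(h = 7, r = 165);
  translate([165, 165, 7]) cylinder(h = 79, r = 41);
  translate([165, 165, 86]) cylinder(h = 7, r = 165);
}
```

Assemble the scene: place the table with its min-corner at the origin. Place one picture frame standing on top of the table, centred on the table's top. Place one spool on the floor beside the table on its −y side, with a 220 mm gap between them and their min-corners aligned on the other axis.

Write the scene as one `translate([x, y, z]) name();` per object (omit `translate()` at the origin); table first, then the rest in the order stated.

table();
translate([307, 451, 707]) picture_frame();
translate([0, -550, 0]) spool();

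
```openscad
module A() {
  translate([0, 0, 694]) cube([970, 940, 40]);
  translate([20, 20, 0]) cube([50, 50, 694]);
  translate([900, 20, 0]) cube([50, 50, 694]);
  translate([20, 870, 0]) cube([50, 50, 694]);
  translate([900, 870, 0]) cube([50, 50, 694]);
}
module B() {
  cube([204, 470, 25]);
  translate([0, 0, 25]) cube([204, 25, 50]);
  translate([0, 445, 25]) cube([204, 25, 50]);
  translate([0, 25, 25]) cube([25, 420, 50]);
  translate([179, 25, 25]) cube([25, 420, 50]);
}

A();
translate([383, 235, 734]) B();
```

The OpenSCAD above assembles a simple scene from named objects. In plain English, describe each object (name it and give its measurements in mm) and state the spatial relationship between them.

A is a table with a 970×940 mm rectangular top, 40 mm thick, top surface at z = 734 mm, supported by four 50×50 mm square legs, each inset 20 mm from the nearest pair of top edges, running from the floor.

B is an open-topped rectangular box: outside dimensions 204×470×75 mm, with a uniform wall and base thickness of 25 mm. The base is a full 204×470 slab on the floor; four walls sit on top of the base. The front and back walls (the −y and +y sides) span the full width; the two side walls fit between them.

The open box is on top of the table, centred.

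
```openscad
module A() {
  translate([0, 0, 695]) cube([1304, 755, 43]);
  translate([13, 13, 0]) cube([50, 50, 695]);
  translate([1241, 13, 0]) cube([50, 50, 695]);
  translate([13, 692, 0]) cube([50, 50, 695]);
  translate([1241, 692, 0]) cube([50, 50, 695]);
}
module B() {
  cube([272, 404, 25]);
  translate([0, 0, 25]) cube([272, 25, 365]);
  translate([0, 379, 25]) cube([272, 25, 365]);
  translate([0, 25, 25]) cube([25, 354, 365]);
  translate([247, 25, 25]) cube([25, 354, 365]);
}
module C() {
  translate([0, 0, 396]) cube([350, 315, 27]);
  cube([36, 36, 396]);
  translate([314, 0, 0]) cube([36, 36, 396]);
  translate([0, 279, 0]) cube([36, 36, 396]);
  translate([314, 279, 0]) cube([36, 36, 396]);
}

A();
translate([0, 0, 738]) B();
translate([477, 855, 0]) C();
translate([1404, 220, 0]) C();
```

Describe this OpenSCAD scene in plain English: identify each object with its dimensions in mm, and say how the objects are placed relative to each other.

A is a table: top 1304 mm (x) × 755 mm (y), 43 mm thick, upper face at z = 738 mm, on four 50×50 mm square legs, each inset 13 mm from the nearest pair of top edges, running from z = 0 to the bottom of the top.

B is an open storage box with external size 272×404×390 mm and wall thickness 25 mm (the base is also 25 mm thick). The base covers the whole footprint; the four walls stand on the base, with the y-facing walls full-width and the x-facing walls fitting between their inner faces.

C is a simple wooden stool: a rectangular seat 350 mm (x) by 315 mm (y), 27 mm thick, top face at z = 423 mm, on four square legs, each 36×36 mm in cross-section. The legs rest on z = 0, each flush with a corner of the seat.

The open box is on top of the table. Two stools sit around the table at the +y, +x sides.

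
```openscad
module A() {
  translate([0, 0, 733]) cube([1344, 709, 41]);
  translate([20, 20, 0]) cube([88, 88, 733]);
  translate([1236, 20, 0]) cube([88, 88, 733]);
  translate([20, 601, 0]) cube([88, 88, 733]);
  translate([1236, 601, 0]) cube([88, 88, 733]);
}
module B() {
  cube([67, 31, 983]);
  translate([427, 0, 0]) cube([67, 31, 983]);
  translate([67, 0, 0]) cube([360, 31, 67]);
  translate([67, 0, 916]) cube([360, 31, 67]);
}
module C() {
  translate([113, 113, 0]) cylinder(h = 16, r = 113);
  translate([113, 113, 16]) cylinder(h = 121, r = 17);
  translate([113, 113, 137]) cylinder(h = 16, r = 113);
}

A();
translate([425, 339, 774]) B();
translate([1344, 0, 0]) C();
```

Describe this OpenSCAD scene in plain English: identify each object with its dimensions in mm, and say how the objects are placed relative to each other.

A is a table: top 1344 mm (x) × 709 mm (y), 41 mm thick, upper face at z = 774 mm, on four 88×88 mm square legs, each inset 20 mm from the nearest pair of top edges, running from z = 0 to the bottom of the top.

B is a rectangular picture frame lying in the x–z plane (depth along y). The opening is 360 mm wide (x) by 849 mm tall (z), surrounded by a border 67 mm wide on all four sides. The frame is 31 mm deep and is made of two full-height vertical stiles with two horizontal rails fitted between them.

C is a spool: two coaxial disc flanges of radius 113 mm and thickness 16 mm, joined by a core cylinder of radius 17 mm and height 121 mm. The lower flange rests on z = 0 and the three cylinders share a vertical axis.

The picture frame is on top of the table, centred. The spool is against the table's +x side, with their −y faces flush.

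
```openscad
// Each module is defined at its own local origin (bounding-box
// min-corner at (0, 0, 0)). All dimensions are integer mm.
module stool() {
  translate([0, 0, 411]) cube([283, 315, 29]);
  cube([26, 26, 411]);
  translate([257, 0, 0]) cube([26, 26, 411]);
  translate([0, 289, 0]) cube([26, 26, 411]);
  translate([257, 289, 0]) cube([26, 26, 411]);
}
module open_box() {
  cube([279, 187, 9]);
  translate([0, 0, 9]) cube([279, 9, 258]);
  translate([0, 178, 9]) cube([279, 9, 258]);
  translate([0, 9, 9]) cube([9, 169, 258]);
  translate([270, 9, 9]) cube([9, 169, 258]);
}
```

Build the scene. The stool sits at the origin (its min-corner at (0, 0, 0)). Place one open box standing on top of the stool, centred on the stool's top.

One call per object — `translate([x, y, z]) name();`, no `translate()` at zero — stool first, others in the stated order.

stool();
translate([2, 64, 440]) open_box();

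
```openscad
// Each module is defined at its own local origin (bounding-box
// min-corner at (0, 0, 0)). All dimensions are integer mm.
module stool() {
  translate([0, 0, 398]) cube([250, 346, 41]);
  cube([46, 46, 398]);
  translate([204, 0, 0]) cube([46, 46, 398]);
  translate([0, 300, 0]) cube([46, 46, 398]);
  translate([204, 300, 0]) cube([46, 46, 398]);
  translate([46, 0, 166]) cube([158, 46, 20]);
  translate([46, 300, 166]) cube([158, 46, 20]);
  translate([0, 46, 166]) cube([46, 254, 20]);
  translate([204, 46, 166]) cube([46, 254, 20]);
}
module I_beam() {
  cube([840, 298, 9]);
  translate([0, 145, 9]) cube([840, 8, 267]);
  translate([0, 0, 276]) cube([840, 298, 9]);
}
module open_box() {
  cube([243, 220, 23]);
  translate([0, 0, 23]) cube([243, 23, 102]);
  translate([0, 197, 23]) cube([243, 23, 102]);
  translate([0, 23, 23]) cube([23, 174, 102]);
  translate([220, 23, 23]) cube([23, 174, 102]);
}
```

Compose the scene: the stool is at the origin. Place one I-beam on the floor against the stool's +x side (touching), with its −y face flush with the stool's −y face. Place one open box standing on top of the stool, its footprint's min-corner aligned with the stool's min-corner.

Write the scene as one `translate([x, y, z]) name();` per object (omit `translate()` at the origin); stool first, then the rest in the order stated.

stool();
translate([250, 0, 0]) I_beam();
translate([0, 0, 439]) open_box();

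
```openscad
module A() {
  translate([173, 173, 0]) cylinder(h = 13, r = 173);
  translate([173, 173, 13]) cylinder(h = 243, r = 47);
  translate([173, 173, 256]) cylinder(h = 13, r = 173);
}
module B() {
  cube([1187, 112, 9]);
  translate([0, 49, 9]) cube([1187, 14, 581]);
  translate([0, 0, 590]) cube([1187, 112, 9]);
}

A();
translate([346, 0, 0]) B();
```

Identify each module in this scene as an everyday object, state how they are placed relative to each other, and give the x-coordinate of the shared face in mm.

A is a spool. B is an I-beam. The I-beam is against the spool's +x side, with their −y faces flush. The x-coordinate of the shared face is 346 mm.

The spool's +x face and the I-beam's −x face are both at x = 346 mm.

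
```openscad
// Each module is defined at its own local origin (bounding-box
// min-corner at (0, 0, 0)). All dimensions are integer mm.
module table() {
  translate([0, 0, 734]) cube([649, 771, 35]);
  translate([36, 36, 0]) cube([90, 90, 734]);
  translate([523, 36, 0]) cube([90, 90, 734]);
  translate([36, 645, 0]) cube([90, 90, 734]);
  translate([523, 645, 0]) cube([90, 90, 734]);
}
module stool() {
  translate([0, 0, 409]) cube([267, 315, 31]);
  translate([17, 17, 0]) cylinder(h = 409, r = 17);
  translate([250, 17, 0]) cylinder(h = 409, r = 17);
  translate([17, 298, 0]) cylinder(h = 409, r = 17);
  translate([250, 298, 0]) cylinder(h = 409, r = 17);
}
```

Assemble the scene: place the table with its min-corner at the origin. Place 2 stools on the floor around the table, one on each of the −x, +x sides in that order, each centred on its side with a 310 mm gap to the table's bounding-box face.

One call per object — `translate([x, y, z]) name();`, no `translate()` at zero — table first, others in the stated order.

table();
translate([-577, 228, 0]) stool();
translate([959, 228, 0]) stool();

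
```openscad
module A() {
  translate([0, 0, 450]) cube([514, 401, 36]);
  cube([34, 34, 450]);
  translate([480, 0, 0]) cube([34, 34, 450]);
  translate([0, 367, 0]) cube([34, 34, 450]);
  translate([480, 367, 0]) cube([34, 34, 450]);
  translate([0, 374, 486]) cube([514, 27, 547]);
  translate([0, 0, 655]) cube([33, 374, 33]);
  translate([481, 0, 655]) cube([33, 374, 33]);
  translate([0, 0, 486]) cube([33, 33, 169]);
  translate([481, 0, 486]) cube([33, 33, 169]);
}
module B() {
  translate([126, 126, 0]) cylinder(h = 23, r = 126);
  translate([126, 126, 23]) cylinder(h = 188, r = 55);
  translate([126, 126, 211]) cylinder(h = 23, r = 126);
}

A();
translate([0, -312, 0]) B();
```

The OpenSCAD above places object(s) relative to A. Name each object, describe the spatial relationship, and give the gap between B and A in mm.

A is a chair. B is a spool. The spool is on the floor beside the chair on its −y side. The gap between the spool and the chair is 60 mm.

The spool's nearest face is 60 mm from the chair's −y face.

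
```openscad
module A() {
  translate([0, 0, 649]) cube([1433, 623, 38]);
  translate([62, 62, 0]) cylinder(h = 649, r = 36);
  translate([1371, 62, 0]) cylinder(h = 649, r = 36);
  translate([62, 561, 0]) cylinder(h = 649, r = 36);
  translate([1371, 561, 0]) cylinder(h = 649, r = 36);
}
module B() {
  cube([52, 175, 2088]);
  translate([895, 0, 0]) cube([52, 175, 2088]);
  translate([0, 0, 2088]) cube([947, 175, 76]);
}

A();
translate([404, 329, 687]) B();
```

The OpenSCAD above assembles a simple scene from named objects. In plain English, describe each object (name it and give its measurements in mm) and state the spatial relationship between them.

A is a table with a 1433×623 mm rectangular top, 38 mm thick, top surface at z = 687 mm, supported by four round legs of 72 mm diameter, each leg's bounding box inset 26 mm from the nearest pair of top edges, running from the floor.

B is a door frame. The clear opening is 843 mm wide and 2088 mm high. Two 52 mm wide jambs, 175 mm deep, stand either side of the opening from the floor to the top of the opening. A 76 mm thick head sits across the top of both jambs, spanning the full outside width of the frame.

The door frame is on top of the table.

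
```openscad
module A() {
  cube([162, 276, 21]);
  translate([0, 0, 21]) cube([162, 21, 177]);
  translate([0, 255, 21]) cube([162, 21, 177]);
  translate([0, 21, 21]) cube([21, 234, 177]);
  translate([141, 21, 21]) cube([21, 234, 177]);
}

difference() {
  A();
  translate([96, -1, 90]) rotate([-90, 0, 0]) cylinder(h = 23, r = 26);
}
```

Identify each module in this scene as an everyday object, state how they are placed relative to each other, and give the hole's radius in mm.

The subtracted cylinder has r = 26 mm.

A is an open box. The open box has a circular hole through its front wall. The hole's radius is 26 mm.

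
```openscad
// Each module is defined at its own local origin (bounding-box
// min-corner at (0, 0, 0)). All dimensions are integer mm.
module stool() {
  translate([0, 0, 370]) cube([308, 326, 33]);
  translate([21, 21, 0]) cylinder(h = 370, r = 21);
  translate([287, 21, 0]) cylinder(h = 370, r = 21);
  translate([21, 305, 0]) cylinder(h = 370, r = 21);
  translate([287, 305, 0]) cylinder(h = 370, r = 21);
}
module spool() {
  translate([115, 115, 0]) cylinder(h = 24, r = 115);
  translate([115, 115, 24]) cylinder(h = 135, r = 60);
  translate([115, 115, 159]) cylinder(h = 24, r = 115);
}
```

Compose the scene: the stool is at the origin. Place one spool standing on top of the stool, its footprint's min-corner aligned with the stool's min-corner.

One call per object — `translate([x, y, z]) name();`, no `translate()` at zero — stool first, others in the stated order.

stool();
translate([0, 0, 403]) spool();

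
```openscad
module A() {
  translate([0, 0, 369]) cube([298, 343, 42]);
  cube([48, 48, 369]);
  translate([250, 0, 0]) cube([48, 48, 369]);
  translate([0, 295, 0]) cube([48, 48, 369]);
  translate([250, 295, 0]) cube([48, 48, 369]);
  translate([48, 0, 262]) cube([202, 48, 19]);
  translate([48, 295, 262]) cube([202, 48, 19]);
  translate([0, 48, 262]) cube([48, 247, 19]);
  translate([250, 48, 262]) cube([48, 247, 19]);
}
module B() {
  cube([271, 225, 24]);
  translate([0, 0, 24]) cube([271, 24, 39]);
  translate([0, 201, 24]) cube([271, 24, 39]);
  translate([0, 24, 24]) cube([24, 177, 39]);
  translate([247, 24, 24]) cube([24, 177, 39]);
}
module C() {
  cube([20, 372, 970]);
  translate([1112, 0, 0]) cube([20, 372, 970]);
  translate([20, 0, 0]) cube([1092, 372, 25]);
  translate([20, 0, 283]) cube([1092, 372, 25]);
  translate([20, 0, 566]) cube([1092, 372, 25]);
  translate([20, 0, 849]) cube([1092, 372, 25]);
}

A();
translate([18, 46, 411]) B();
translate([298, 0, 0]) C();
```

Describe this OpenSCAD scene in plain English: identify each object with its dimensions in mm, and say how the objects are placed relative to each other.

A is a four-legged stool. The seat is 298×343 mm, 42 mm thick, top at z = 411 mm. It stands on four square legs, each 48×48 mm in cross-section, from z = 0 to the seat underside, each flush with a corner of the seat. Four stretchers, 48 mm wide and 19 mm tall, connect adjacent legs with their undersides at z = 262 mm, each running between the inner faces of the legs it joins and aligned with the legs' outer faces on the other axis.

B is an open storage box with external size 271×225×63 mm and wall thickness 24 mm (the base is also 24 mm thick). The base covers the whole footprint; the four walls stand on the base, with the y-facing walls full-width and the x-facing walls fitting between their inner faces.

C is an open bookshelf. Two side panels, each 20 mm thick, 372 mm deep and 970 mm tall, stand 1132 mm apart (outside-to-outside). Between them sit 4 shelves, each 25 mm thick and 372 mm deep, spanning the full gap between the sides. The bottom shelf rests on the floor (its underside at z = 0) and the clear gap between one shelf's top and the next shelf's underside is 258 mm.

The open box is on top of the stool. The bookshelf is against the stool's +x side, with their −y faces flush.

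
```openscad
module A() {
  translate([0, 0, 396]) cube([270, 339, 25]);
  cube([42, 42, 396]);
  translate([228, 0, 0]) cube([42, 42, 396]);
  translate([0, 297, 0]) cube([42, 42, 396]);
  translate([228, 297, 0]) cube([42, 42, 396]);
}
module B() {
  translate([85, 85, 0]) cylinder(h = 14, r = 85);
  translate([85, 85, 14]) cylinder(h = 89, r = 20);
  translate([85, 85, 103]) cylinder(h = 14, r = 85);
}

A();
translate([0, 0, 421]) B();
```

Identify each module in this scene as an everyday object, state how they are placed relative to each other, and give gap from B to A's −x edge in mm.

A is a stool. B is a spool. The spool is on top of the stool. The gap from the spool to the stool's −x edge is 0 mm.

The spool's min-x is at 0; the stool's min-x is 0; gap = 0 mm.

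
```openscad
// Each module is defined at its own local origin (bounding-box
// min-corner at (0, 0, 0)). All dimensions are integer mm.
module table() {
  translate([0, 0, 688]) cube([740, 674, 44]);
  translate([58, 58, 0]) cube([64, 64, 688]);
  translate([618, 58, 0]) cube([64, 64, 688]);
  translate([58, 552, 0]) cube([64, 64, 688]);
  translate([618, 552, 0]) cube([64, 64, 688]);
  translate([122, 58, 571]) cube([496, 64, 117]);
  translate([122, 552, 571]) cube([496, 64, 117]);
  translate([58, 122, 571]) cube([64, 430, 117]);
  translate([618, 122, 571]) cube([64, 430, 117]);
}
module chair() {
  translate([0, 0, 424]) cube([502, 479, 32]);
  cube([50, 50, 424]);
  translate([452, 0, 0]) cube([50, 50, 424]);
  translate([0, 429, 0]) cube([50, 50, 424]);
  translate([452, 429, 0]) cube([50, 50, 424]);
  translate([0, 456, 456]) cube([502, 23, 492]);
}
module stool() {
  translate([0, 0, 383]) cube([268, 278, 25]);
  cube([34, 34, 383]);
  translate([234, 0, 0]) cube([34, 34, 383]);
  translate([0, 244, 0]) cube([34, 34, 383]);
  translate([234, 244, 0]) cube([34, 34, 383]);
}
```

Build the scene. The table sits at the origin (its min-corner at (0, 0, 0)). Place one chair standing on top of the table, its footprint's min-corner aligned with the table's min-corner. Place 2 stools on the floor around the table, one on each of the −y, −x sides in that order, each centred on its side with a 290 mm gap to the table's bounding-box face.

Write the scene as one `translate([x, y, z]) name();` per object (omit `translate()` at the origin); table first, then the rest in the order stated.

table();
translate([0, 0, 732]) chair();
translate([236, -568, 0]) stool();
translate([-558, 198, 0]) stool();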